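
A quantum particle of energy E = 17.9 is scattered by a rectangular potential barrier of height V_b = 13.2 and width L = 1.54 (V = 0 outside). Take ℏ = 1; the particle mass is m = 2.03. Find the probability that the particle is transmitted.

T = 0.913

Above the barrier the interior wavenumber is k₂ = √(2m(E − V_b))/ℏ = 4.368, giving phase k₂L = 6.727.
Matching at both interfaces gives T⁻¹ = 1 + V_b² sin²(k₂L) / [4E(E − V_b)] = 1.096, hence T = 0.913.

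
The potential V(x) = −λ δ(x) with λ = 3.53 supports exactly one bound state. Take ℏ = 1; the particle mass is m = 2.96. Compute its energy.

For x ≠ 0 the bound state is ψ ∝ e^{−κ|x|}; integrating the TISE across the delta gives the cusp condition 2κ = 2mλ/ℏ², so κ = 10.45.
Then E = −ℏ²κ²/(2m) = −mλ²/(2ℏ²) = -18.44.

E = -18.4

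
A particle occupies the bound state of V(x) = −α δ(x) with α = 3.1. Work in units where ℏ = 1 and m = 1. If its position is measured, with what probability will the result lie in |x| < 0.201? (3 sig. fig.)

P = 0.712

The normalised bound state is ψ = √κ e^{−κ|x|} with κ = mα/ℏ² = 3.100.
P(|x| < d) = ∫_{−d}^{d} κ e^{−2κ|x|} dx = 1 − e^{−2κd} = 1 − e^{−1.246} = 0.7124.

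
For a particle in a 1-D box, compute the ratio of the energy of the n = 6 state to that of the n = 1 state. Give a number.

36

E_n = n²π²ℏ²/(2mL²) so the ratio is n₂²/n₁² = 36/1 = 36.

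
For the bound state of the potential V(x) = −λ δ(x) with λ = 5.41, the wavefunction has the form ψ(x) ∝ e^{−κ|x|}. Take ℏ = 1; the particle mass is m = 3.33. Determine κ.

Integrating the TISE across x = 0 gives the cusp condition ψ'(0⁺) − ψ'(0⁻) = −(2mλ/ℏ²)ψ(0).
With ψ ∝ e^{−κ|x|} this yields −2κ = −2mλ/ℏ², so κ = mλ/ℏ² = 18.02.

κ = 18.0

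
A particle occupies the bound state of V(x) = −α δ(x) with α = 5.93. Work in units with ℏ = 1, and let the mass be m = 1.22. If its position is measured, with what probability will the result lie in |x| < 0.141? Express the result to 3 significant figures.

The normalised bound state is ψ = √κ e^{−κ|x|} with κ = mα/ℏ² = 7.235.
P(|x| < d) = ∫_{−d}^{d} κ e^{−2κ|x|} dx = 1 − e^{−2κd} = 1 − e^{−2.040} = 0.8700.

P = 0.870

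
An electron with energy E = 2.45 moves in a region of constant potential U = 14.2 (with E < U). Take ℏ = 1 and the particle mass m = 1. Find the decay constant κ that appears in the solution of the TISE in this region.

Since E < U the TISE in this region is ψ'' = κ²ψ with κ = √(2m(U − E))/ℏ.
κ = √(2 × 1 × 11.75) = 4.848.

κ = 4.85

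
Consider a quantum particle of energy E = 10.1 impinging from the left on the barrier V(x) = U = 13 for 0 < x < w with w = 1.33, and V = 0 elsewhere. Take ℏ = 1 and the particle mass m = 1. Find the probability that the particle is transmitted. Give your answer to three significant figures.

E < U: inside the barrier ψ ∝ e^{±κx} with κ = √(2m(U − E))/ℏ = 2.408.
κw = 3.203, sinh(κw) = 12.28.
Matching ψ, ψ′ at both faces gives T = [1 + U² sinh²(κw) / (4E(U − E))]⁻¹ = 1/218.6 = 0.00457.

T = 0.00457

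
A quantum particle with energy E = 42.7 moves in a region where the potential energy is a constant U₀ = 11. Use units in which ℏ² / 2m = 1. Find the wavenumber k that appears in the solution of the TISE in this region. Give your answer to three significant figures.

With E > U₀ the solution is oscillatory, ψ ∝ e^{±ikx} with k = √(2m(E − U₀))/ℏ.
k = √(2 × 0.5 × 31.7) = 5.630.

k = 5.63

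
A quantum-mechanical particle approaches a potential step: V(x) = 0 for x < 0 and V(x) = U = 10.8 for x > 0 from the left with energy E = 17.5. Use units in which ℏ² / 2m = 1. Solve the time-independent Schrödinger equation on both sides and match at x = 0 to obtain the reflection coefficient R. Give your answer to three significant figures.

R = 0.0555

On each side the TISE gives plane waves with k = √(2m(E − V))/ℏ: k₁ = √(2·½·17.5) = 4.183, k₂ = √(2·½·6.7) = 2.588.
Matching ψ and ψ′ at x = 0 gives r = (k₁ − k₂)/(k₁ + k₂), so R = r² = 0.05547 and T = 1 − R = 0.9445.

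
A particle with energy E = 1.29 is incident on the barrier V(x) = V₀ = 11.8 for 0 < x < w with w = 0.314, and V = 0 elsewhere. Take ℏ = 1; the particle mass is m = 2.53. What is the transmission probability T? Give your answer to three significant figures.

T = 0.0161

E < V₀: inside the barrier ψ ∝ e^{±κx} with κ = √(2m(V₀ − E))/ℏ = 7.293.
κw = 2.290, sinh(κw) = 4.886.
Matching ψ, ψ′ at both faces gives T = [1 + V₀² sinh²(κw) / (4E(V₀ − E))]⁻¹ = 1/62.30 = 0.0161.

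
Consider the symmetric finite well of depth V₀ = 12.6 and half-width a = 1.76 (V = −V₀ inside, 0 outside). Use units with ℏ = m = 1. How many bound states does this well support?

Define the well-strength parameter z₀ = (a/ℏ)√(2mV₀) = 1.76 × √(2·1·12.6) = 8.835.
A new bound state (alternating even/odd) appears each time z₀ passes a multiple of π/2, so N = ⌊2z₀/π⌋ + 1 = ⌊5.625⌋ + 1 = 6.

N = 6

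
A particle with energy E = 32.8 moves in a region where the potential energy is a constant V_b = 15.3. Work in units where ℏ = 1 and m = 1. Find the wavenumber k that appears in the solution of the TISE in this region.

k = 5.92

With E > V_b the solution is oscillatory, ψ ∝ e^{±ikx} with k = √(2m(E − V_b))/ℏ.
k = √(2 × 1 × 17.5) = 5.916.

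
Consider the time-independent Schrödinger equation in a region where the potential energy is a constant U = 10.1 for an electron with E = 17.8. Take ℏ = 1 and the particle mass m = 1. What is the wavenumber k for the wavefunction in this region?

k = 3.92

With E > U the solution is oscillatory, ψ ∝ e^{±ikx} with k = √(2m(E − U))/ℏ.
k = √(2 × 1 × 7.7) = 3.924.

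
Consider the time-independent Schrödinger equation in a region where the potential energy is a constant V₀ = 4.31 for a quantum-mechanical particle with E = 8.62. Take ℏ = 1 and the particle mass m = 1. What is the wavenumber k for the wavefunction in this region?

With E > V₀ the solution is oscillatory, ψ ∝ e^{±ikx} with k = √(2m(E − V₀))/ℏ.
k = √(2 × 1 × 4.31) = 2.936.

k = 2.94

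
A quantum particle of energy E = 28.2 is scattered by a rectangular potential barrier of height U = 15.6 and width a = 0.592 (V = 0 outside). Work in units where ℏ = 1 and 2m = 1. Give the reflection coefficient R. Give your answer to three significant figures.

R = 0.113

E > U: inside the barrier k₂ = √(2m(E − U))/ℏ = 3.550, k₂a = 2.101.
Matching at both interfaces gives T⁻¹ = 1 + U² sin²(k₂a) / [4E(E − U)] = 1.127, hence T = 0.887.
R = 1 − T = 0.113.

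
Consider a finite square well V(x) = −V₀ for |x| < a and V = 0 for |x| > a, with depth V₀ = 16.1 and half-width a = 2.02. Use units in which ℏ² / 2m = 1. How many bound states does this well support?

Define the well-strength parameter z₀ = (a/ℏ)√(2mV₀) = 2.02 × √(2·0.5·16.1) = 8.105.
The even/odd transcendental equations gain one root per π/2 in z₀, giving N = 1 + ⌊2z₀/π⌋ = 1 + ⌊5.160⌋ = 6.

N = 6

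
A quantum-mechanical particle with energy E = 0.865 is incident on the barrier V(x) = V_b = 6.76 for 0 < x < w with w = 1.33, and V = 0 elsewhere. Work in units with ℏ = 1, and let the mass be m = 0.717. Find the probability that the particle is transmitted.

T = 0.000782

Since E < V_b the interior solution is evanescent with decay constant κ = √(2m(V_b − E))/ℏ = 2.907.
κw = 3.867, sinh(κw) = 23.89.
Matching ψ, ψ′ at both faces gives T = [1 + V_b² sinh²(κw) / (4E(V_b − E))]⁻¹ = 1/1279 = 0.000782.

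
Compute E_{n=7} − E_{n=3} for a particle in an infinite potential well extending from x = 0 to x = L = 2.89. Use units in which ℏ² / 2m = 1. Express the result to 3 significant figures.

ΔE = 47.3

E_n = n²π²ℏ²/(2mL²), so ΔE = (7² − 3²) π²ℏ²/(2mL²).
ΔE = 40 × π² / (2 × 0.5 × 2.89²) = 47.27.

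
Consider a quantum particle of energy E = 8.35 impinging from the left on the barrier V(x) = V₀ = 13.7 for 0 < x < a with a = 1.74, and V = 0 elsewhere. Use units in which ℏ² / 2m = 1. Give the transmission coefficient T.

T = 0.00122

E < V₀: inside the barrier ψ ∝ e^{±κx} with κ = √(2m(V₀ − E))/ℏ = 2.313.
κa = 4.025, sinh(κa) = 27.97.
The exact tunnelling result is T⁻¹ = 1 + V₀² sinh²(κa) / [4E(V₀ − E)] = 822.8, so T = 0.00122.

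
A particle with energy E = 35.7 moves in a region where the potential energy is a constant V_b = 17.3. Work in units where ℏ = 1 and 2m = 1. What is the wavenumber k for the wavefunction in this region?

With E > V_b the solution is oscillatory, ψ ∝ e^{±ikx} with k = √(2m(E − V_b))/ℏ.
k = √(2 × 0.5 × 18.4) = 4.290.

k = 4.29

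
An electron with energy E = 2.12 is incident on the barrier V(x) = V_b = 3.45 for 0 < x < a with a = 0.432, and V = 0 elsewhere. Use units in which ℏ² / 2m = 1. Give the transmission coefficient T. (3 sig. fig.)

Since E < V_b the interior solution is evanescent with decay constant κ = √(2m(V_b − E))/ℏ = 1.153.
κa = 0.4982, sinh(κa) = 0.5191.
Matching ψ, ψ′ at both faces gives T = [1 + V_b² sinh²(κa) / (4E(V_b − E))]⁻¹ = 1/1.284 = 0.779.

T = 0.779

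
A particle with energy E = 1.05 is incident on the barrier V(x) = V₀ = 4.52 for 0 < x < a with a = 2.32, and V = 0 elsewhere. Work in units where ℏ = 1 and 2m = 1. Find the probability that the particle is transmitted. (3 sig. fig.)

T = 0.000503

Since E < V₀ the interior solution is evanescent with decay constant κ = √(2m(V₀ − E))/ℏ = 1.863.
κa = 4.322, sinh(κa) = 37.65.
Matching ψ, ψ′ at both faces gives T = [1 + V₀² sinh²(κa) / (4E(V₀ − E))]⁻¹ = 1/1988 = 0.000503.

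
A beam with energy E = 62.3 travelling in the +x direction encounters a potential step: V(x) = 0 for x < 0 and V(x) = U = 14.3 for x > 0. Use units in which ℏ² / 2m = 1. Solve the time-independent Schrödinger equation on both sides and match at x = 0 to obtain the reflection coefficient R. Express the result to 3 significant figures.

On each side the TISE gives plane waves with k = √(2m(E − V))/ℏ: k₁ = √(2·½·62.3) = 7.893, k₂ = √(2·½·48) = 6.928.
Continuity of ψ and ψ′ at the step yields the reflection amplitude r = (k₁ − k₂)/(k₁ + k₂) = 0.06510; thus R = |r|² = 0.004238, T = 0.9958.

R = 0.00424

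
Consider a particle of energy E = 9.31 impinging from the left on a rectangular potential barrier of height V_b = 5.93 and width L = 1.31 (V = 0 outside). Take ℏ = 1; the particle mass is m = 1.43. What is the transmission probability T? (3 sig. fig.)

Above the barrier the interior wavenumber is k₂ = √(2m(E − V_b))/ℏ = 3.109, giving phase k₂L = 4.073.
Matching at both interfaces gives T⁻¹ = 1 + V_b² sin²(k₂L) / [4E(E − V_b)] = 1.180, hence T = 0.848.

T = 0.848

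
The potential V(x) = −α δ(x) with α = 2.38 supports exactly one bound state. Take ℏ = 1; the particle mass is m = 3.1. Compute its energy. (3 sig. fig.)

E = -8.78

For x ≠ 0 the bound state is ψ ∝ e^{−κ|x|}; integrating the TISE across the delta gives the cusp condition 2κ = 2mα/ℏ², so κ = 7.378.
Then E = −ℏ²κ²/(2m) = −mα²/(2ℏ²) = -8.780.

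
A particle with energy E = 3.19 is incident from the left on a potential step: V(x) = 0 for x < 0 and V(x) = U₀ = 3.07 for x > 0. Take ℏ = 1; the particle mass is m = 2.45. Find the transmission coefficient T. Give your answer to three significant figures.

The wavenumbers are k₁ = √(2mE)/ℏ = 3.954 on the left and k₂ = √(2m(E − U₀))/ℏ = 0.7668 on the right.
Continuity of ψ and ψ′ at the step yields the reflection amplitude r = (k₁ − k₂)/(k₁ + k₂) = 0.6751; thus R = |r|² = 0.4558, T = 0.5442.

T = 0.544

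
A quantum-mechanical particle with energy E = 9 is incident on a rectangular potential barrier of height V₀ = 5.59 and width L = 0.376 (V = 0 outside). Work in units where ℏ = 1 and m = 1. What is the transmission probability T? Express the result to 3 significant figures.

T = 0.850

E > V₀: inside the barrier k₂ = √(2m(E − V₀))/ℏ = 2.612, k₂L = 0.9819.
Matching at both interfaces gives T⁻¹ = 1 + V₀² sin²(k₂L) / [4E(E − V₀)] = 1.176, hence T = 0.850.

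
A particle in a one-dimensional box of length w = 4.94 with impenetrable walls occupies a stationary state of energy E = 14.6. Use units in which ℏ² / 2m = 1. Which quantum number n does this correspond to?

For an infinite well E_n = n²π²ℏ²/(2mw²), so n = (w/πℏ)√(2mE).
n = (4.94/π) × √(2 × 0.5 × 14.6) = 6.008 → n = 6.

n = 6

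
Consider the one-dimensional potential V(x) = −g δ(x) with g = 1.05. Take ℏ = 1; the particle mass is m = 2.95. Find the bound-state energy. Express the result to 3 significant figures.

The bound state is ψ(x) = √κ e^{−κ|x|}. The derivative jump ψ'(0⁺) − ψ'(0⁻) = −(2mg/ℏ²)ψ(0) fixes κ = mg/ℏ² = 3.098.
Then E = −ℏ²κ²/(2m) = −mg²/(2ℏ²) = -1.626.

E = -1.63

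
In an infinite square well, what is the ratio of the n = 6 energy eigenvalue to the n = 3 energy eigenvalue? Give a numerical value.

Since E_n ∝ n², the ratio is (6/3)² = 4.

4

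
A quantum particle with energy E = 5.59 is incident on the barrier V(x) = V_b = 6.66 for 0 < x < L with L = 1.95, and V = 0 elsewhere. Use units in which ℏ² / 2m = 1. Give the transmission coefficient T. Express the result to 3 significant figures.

E < V_b: inside the barrier ψ ∝ e^{±κx} with κ = √(2m(V_b − E))/ℏ = 1.034.
κL = 2.017, sinh(κL) = 3.692.
The exact tunnelling result is T⁻¹ = 1 + V_b² sinh²(κL) / [4E(V_b − E)] = 26.27, so T = 0.0381.

T = 0.0381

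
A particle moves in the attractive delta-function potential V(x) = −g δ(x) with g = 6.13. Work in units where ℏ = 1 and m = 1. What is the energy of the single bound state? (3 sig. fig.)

E = -18.8

The bound state is ψ(x) = √κ e^{−κ|x|}. The derivative jump ψ'(0⁺) − ψ'(0⁻) = −(2mg/ℏ²)ψ(0) fixes κ = mg/ℏ² = 6.130.
Then E = −ℏ²κ²/(2m) = −mg²/(2ℏ²) = -18.79.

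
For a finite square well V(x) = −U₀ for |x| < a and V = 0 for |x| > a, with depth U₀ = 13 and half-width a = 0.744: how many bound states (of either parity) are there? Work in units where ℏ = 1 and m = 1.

N = 3

The dimensionless depth is z₀ = a√(2mU₀)/ℏ = 0.744 × √(26.00) = 3.794.
A new bound state (alternating even/odd) appears each time z₀ passes a multiple of π/2, so N = ⌊2z₀/π⌋ + 1 = ⌊2.415⌋ + 1 = 3.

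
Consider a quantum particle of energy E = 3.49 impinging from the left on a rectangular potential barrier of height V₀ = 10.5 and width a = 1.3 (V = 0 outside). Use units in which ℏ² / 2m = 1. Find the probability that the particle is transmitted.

E < V₀: inside the barrier ψ ∝ e^{±κx} with κ = √(2m(V₀ − E))/ℏ = 2.648.
κa = 3.442, sinh(κa) = 15.61.
The exact tunnelling result is T⁻¹ = 1 + V₀² sinh²(κa) / [4E(V₀ − E)] = 275.4, so T = 0.00363.

T = 0.00363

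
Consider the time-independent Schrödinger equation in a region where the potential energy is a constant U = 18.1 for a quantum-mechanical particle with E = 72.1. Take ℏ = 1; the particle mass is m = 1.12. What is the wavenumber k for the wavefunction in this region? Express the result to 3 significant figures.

k = 11.0

With E > U the solution is oscillatory, ψ ∝ e^{±ikx} with k = √(2m(E − U))/ℏ.
k = √(2 × 1.12 × 54) = 11.00.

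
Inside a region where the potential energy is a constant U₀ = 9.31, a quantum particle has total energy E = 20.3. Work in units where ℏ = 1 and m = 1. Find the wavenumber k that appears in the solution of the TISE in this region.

k = 4.69

With E > U₀ the solution is oscillatory, ψ ∝ e^{±ikx} with k = √(2m(E − U₀))/ℏ.
k = √(2 × 1 × 10.99) = 4.688.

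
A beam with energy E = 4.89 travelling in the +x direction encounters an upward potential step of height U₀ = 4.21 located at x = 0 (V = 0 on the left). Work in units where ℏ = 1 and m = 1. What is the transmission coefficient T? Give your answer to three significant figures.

T = 0.791

On each side the TISE gives plane waves with k = √(2m(E − V))/ℏ: k₁ = √(2·1·4.89) = 3.127, k₂ = √(2·1·0.68) = 1.166.
Matching ψ and ψ′ at x = 0 gives r = (k₁ − k₂)/(k₁ + k₂), so R = r² = 0.2086 and T = 1 − R = 0.7914.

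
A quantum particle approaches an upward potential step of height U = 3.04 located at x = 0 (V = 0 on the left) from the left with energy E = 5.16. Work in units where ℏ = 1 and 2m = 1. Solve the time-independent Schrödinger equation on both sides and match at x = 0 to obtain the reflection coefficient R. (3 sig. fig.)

R = 0.0479

The wavenumbers are k₁ = √(2mE)/ℏ = 2.272 on the left and k₂ = √(2m(E − U))/ℏ = 1.456 on the right.
Continuity of ψ and ψ′ at the step yields the reflection amplitude r = (k₁ − k₂)/(k₁ + k₂) = 0.2188; thus R = |r|² = 0.04787, T = 0.9521.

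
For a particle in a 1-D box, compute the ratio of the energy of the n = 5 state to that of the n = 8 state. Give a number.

0.390625

Since E_n ∝ n², the ratio is (5/8)² = 0.390625.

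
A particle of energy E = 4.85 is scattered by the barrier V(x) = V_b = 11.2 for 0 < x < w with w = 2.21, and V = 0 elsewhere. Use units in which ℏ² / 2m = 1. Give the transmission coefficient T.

T = 0.0000571

E < V_b: inside the barrier ψ ∝ e^{±κx} with κ = √(2m(V_b − E))/ℏ = 2.520.
κw = 5.569, sinh(κw) = 131.1.
Matching ψ, ψ′ at both faces gives T = [1 + V_b² sinh²(κw) / (4E(V_b − E))]⁻¹ = 1/17500 = 0.0000571.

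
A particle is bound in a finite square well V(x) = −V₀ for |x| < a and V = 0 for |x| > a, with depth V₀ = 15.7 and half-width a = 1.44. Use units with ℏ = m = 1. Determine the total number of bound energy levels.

N = 6

Define the well-strength parameter z₀ = (a/ℏ)√(2mV₀) = 1.44 × √(2·1·15.7) = 8.069.
The even/odd transcendental equations gain one root per π/2 in z₀, giving N = 1 + ⌊2z₀/π⌋ = 1 + ⌊5.137⌋ = 6.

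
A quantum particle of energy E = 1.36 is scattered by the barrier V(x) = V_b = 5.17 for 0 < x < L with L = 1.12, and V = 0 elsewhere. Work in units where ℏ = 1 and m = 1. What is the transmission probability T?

E < V_b: inside the barrier ψ ∝ e^{±κx} with κ = √(2m(V_b − E))/ℏ = 2.760.
κL = 3.092, sinh(κL) = 10.98.
Matching ψ, ψ′ at both faces gives T = [1 + V_b² sinh²(κL) / (4E(V_b − E))]⁻¹ = 1/156.6 = 0.00639.

T = 0.00639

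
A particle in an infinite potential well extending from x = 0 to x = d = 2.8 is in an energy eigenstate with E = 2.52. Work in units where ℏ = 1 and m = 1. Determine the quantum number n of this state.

n = 2

From E_n = n²π²ℏ²/(2md²) invert to n = √(2md²E)/(πℏ).
n = (2.8/π) × √(2 × 1 × 2.52) = 2.001 → n = 2.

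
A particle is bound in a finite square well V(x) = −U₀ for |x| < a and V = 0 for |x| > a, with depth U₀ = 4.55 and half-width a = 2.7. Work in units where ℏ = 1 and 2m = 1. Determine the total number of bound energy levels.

N = 4

The dimensionless depth is z₀ = a√(2mU₀)/ℏ = 2.7 × √(4.550) = 5.759.
A new bound state (alternating even/odd) appears each time z₀ passes a multiple of π/2, so N = ⌊2z₀/π⌋ + 1 = ⌊3.666⌋ + 1 = 4.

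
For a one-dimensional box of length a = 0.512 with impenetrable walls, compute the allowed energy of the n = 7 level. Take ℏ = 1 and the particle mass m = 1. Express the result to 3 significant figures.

Requiring ψ(0) = ψ(a) = 0 quantises k = nπ/a, hence E_n = ℏ²k²/2m = n²π²ℏ²/(2ma²).
E_7 = 7² × π² / (2 × 1 × 0.512²) = 922.4.

E = 922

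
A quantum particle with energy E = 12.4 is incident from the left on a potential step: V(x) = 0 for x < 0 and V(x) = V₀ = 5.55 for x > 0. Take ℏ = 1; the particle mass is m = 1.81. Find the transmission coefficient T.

On each side the TISE gives plane waves with k = √(2m(E − V))/ℏ: k₁ = √(2·1.81·12.4) = 6.700, k₂ = √(2·1.81·6.85) = 4.980.
Continuity of ψ and ψ′ at the step yields the reflection amplitude r = (k₁ − k₂)/(k₁ + k₂) = 0.1473; thus R = |r|² = 0.02169, T = 0.9783.

T = 0.978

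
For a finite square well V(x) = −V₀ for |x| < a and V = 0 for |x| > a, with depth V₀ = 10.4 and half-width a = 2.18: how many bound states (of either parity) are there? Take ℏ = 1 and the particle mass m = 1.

N = 7

Define the well-strength parameter z₀ = (a/ℏ)√(2mV₀) = 2.18 × √(2·1·10.4) = 9.942.
The even/odd transcendental equations gain one root per π/2 in z₀, giving N = 1 + ⌊2z₀/π⌋ = 1 + ⌊6.329⌋ = 7.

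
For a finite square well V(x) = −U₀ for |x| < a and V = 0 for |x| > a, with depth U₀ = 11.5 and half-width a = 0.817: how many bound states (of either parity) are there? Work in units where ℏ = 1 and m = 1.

The dimensionless depth is z₀ = a√(2mU₀)/ℏ = 0.817 × √(23.00) = 3.918.
A new bound state (alternating even/odd) appears each time z₀ passes a multiple of π/2, so N = ⌊2z₀/π⌋ + 1 = ⌊2.494⌋ + 1 = 3.

N = 3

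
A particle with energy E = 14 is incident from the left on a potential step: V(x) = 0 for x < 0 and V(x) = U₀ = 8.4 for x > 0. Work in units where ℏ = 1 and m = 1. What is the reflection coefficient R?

R = 0.0507

On each side the TISE gives plane waves with k = √(2m(E − V))/ℏ: k₁ = √(2·1·14) = 5.292, k₂ = √(2·1·5.6) = 3.347.
Matching ψ and ψ′ at x = 0 gives r = (k₁ − k₂)/(k₁ + k₂), so R = r² = 0.05069 and T = 1 − R = 0.9493.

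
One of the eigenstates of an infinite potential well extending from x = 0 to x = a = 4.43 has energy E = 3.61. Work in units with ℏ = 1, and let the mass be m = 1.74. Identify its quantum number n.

n = 5

From E_n = n²π²ℏ²/(2ma²) invert to n = √(2ma²E)/(πℏ).
n = (4.43/π) × √(2 × 1.74 × 3.61) = 4.998 → n = 5.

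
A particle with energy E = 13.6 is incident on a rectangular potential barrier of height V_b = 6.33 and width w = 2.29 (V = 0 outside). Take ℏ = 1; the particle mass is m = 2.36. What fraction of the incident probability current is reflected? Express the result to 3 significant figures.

E > V_b: inside the barrier k₂ = √(2m(E − V_b))/ℏ = 5.858, k₂w = 13.41.
T = [1 + V_b² sin²(k₂w) / (4E(E − V_b))]⁻¹ = 1/1.057 = 0.946.
R = 1 − T = 0.0539.

R = 0.0539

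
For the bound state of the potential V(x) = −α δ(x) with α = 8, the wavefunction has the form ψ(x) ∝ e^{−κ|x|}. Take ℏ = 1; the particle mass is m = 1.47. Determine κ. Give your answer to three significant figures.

κ = 11.8

Integrate −(ℏ²/2m)ψ'' − αδ(x)ψ = Eψ from −ε to +ε: the ψ'' term gives ψ'(0⁺) − ψ'(0⁻) and the δ term gives −(2mα/ℏ²)ψ(0).
With ψ ∝ e^{−κ|x|} this yields −2κ = −2mα/ℏ², so κ = mα/ℏ² = 11.76.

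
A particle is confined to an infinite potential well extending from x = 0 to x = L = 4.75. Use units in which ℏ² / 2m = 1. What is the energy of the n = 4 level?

The infinite-well eigenfunctions ψ_n = √(2/L) sin(nπx/L) vanish at both walls, giving E_n = n²π²ℏ²/(2mL²).
E_4 = 4² × π² / (2 × 0.5 × 4.75²) = 6.999.

E = 7.00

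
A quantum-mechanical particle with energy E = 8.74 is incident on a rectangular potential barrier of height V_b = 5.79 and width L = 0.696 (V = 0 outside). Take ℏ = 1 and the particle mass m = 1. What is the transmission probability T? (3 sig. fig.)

T = 0.757

Above the barrier the interior wavenumber is k₂ = √(2m(E − V_b))/ℏ = 2.429, giving phase k₂L = 1.691.
T = [1 + V_b² sin²(k₂L) / (4E(E − V_b))]⁻¹ = 1/1.320 = 0.757.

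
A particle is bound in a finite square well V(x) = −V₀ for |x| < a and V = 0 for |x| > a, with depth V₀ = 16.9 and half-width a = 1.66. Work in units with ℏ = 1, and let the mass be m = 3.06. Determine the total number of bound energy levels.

N = 11

Define the well-strength parameter z₀ = (a/ℏ)√(2mV₀) = 1.66 × √(2·3.06·16.9) = 16.88.
A new bound state (alternating even/odd) appears each time z₀ passes a multiple of π/2, so N = ⌊2z₀/π⌋ + 1 = ⌊10.75⌋ + 1 = 11.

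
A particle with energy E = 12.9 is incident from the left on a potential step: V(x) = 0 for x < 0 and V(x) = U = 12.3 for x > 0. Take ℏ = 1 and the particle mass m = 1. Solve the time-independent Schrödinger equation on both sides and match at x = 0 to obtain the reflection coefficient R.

R = 0.416

On each side the TISE gives plane waves with k = √(2m(E − V))/ℏ: k₁ = √(2·1·12.9) = 5.079, k₂ = √(2·1·0.6) = 1.095.
Matching ψ and ψ′ at x = 0 gives r = (k₁ − k₂)/(k₁ + k₂), so R = r² = 0.4163 and T = 1 − R = 0.5837.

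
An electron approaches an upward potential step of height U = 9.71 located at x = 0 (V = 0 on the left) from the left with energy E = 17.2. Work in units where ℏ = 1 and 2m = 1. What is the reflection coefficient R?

R = 0.0420

The wavenumbers are k₁ = √(2mE)/ℏ = 4.147 on the left and k₂ = √(2m(E − U))/ℏ = 2.737 on the right.
Continuity of ψ and ψ′ at the step yields the reflection amplitude r = (k₁ − k₂)/(k₁ + k₂) = 0.2049; thus R = |r|² = 0.04198, T = 0.9580.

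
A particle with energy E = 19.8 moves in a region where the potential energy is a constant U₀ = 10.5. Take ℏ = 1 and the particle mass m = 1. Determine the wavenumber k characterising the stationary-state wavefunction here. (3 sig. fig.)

k = 4.31

With E > U₀ the solution is oscillatory, ψ ∝ e^{±ikx} with k = √(2m(E − U₀))/ℏ.
k = √(2 × 1 × 9.3) = 4.313.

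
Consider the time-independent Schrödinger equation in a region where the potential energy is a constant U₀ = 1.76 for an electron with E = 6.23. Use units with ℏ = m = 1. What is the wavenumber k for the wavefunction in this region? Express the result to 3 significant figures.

k = 2.99

With E > U₀ the solution is oscillatory, ψ ∝ e^{±ikx} with k = √(2m(E − U₀))/ℏ.
k = √(2 × 1 × 4.47) = 2.990.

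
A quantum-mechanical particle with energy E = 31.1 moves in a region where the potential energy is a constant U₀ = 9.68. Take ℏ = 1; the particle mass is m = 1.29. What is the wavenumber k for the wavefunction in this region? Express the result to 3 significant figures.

With E > U₀ the solution is oscillatory, ψ ∝ e^{±ikx} with k = √(2m(E − U₀))/ℏ.
k = √(2 × 1.29 × 21.42) = 7.434.

k = 7.43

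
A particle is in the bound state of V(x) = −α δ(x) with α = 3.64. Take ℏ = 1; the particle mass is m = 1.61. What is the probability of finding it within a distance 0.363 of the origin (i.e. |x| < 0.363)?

The normalised bound state is ψ = √κ e^{−κ|x|} with κ = mα/ℏ² = 5.860.
P(|x| < d) = ∫_{−d}^{d} κ e^{−2κ|x|} dx = 1 − e^{−2κd} = 1 − e^{−4.255} = 0.9858.

P = 0.986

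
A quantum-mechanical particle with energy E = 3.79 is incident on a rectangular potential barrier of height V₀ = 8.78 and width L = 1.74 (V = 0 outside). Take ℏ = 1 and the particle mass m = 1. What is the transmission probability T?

E < V₀: inside the barrier ψ ∝ e^{±κx} with κ = √(2m(V₀ − E))/ℏ = 3.159.
κL = 5.497, sinh(κL) = 122.0.
Matching ψ, ψ′ at both faces gives T = [1 + V₀² sinh²(κL) / (4E(V₀ − E))]⁻¹ = 1/15160 = 0.0000660.

T = 0.0000660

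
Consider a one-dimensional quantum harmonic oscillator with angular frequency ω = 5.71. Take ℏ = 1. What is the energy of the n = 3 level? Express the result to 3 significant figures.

E = 20.0

Using E_n = (n + ½)ℏω: E_3 = 3.5 × 5.71 = 19.99.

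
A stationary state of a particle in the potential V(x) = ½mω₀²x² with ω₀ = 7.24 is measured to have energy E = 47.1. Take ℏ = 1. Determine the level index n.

Invert E_n = (n + ½)ℏω₀: n = E/ℏω₀ − ½ = 6.006, so n = 6.

n = 6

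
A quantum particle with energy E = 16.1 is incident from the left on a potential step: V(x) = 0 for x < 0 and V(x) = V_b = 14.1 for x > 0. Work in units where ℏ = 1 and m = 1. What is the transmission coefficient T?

T = 0.771

The wavenumbers are k₁ = √(2mE)/ℏ = 5.675 on the left and k₂ = √(2m(E − V_b))/ℏ = 2.000 on the right.
Matching ψ and ψ′ at x = 0 gives r = (k₁ − k₂)/(k₁ + k₂), so R = r² = 0.2292 and T = 1 − R = 0.7708.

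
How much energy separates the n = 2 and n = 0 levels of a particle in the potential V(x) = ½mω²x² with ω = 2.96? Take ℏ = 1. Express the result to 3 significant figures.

ΔE = 5.92

E_n = ℏω(n + ½), so ΔE = (2 − 0) ℏω = 2 × 2.96 = 5.920.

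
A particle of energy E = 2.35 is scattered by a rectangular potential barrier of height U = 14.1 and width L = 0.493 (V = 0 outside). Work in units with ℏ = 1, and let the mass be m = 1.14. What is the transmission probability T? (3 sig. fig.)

E < U: inside the barrier ψ ∝ e^{±κx} with κ = √(2m(U − E))/ℏ = 5.176.
κL = 2.552, sinh(κL) = 6.376.
The exact tunnelling result is T⁻¹ = 1 + U² sinh²(κL) / [4E(U − E)] = 74.17, so T = 0.0135.

T = 0.0135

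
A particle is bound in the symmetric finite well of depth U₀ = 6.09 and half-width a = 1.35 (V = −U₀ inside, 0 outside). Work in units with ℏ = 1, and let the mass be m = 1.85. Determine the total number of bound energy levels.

N = 5

Define the well-strength parameter z₀ = (a/ℏ)√(2mU₀) = 1.35 × √(2·1.85·6.09) = 6.408.
The even/odd transcendental equations gain one root per π/2 in z₀, giving N = 1 + ⌊2z₀/π⌋ = 1 + ⌊4.080⌋ = 5.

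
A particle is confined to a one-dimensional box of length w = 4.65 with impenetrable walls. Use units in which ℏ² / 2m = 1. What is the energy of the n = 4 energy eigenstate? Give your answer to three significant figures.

E = 7.30

Requiring ψ(0) = ψ(w) = 0 quantises k = nπ/w, hence E_n = ℏ²k²/2m = n²π²ℏ²/(2mw²).
E_4 = 4² × π² / (2 × 0.5 × 4.65²) = 7.303.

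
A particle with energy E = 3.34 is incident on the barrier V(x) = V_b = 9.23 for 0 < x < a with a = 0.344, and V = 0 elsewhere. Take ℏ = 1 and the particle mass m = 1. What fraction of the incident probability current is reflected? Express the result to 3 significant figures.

E < V_b: inside the barrier ψ ∝ e^{±κx} with κ = √(2m(V_b − E))/ℏ = 3.432.
κa = 1.181, sinh(κa) = 1.475.
The exact tunnelling result is T⁻¹ = 1 + V_b² sinh²(κa) / [4E(V_b − E)] = 3.355, so T = 0.298.
R = 1 − T = 0.702.

R = 0.702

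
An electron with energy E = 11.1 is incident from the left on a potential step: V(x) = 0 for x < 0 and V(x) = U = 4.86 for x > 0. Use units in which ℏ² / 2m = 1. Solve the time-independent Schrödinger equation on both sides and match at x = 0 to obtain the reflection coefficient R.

The wavenumbers are k₁ = √(2mE)/ℏ = 3.332 on the left and k₂ = √(2m(E − U))/ℏ = 2.498 on the right.
Matching ψ and ψ′ at x = 0 gives r = (k₁ − k₂)/(k₁ + k₂), so R = r² = 0.02045 and T = 1 − R = 0.9795.

R = 0.0205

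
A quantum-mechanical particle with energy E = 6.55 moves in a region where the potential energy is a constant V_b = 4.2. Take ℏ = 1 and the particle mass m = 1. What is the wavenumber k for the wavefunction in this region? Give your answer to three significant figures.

With E > V_b the solution is oscillatory, ψ ∝ e^{±ikx} with k = √(2m(E − V_b))/ℏ.
k = √(2 × 1 × 2.35) = 2.168.

k = 2.17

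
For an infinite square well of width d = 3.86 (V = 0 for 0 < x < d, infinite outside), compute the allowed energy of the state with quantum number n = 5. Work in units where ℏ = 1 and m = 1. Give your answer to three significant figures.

E = 8.28

The infinite-well eigenfunctions ψ_n = √(2/d) sin(nπx/d) vanish at both walls, giving E_n = n²π²ℏ²/(2md²).
E_5 = 5² × π² / (2 × 1 × 3.86²) = 8.280.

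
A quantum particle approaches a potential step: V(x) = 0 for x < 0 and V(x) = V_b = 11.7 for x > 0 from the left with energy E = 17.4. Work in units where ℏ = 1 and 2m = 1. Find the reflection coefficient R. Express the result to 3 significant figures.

On each side the TISE gives plane waves with k = √(2m(E − V))/ℏ: k₁ = √(2·½·17.4) = 4.171, k₂ = √(2·½·5.7) = 2.387.
Continuity of ψ and ψ′ at the step yields the reflection amplitude r = (k₁ − k₂)/(k₁ + k₂) = 0.2720; thus R = |r|² = 0.07397, T = 0.9260.

R = 0.0740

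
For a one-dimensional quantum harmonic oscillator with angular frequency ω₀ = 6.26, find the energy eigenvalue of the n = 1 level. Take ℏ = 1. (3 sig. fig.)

Using E_n = (n + ½)ℏω₀: E_1 = 1.5 × 6.26 = 9.390.

E = 9.39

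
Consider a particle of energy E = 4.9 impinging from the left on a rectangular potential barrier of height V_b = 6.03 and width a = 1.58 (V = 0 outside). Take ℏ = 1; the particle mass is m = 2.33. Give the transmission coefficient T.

T = 0.00173

Since E < V_b the interior solution is evanescent with decay constant κ = √(2m(V_b − E))/ℏ = 2.295.
κa = 3.626, sinh(κa) = 18.76.
Matching ψ, ψ′ at both faces gives T = [1 + V_b² sinh²(κa) / (4E(V_b − E))]⁻¹ = 1/578.9 = 0.00173.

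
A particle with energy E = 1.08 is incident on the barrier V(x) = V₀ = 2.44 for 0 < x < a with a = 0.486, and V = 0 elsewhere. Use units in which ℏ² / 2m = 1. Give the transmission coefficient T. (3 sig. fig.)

T = 0.734

Since E < V₀ the interior solution is evanescent with decay constant κ = √(2m(V₀ − E))/ℏ = 1.166.
κa = 0.5668, sinh(κa) = 0.5976.
Matching ψ, ψ′ at both faces gives T = [1 + V₀² sinh²(κa) / (4E(V₀ − E))]⁻¹ = 1/1.362 = 0.734.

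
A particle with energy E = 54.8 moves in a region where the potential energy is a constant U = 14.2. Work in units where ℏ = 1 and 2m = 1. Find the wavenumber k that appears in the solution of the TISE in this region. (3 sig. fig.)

With E > U the solution is oscillatory, ψ ∝ e^{±ikx} with k = √(2m(E − U))/ℏ.
k = √(2 × 0.5 × 40.6) = 6.372.

k = 6.37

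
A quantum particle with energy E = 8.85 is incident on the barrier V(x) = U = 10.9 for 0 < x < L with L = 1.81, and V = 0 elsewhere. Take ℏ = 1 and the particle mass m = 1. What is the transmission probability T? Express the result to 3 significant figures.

Since E < U the interior solution is evanescent with decay constant κ = √(2m(U − E))/ℏ = 2.025.
κL = 3.665, sinh(κL) = 19.51.
Matching ψ, ψ′ at both faces gives T = [1 + U² sinh²(κL) / (4E(U − E))]⁻¹ = 1/624.5 = 0.00160.

T = 0.00160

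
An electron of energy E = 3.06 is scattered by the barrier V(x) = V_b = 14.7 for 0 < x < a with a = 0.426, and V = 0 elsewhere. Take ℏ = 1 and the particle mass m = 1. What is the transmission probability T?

Since E < V_b the interior solution is evanescent with decay constant κ = √(2m(V_b − E))/ℏ = 4.825.
κa = 2.055, sinh(κa) = 3.841.
The exact tunnelling result is T⁻¹ = 1 + V_b² sinh²(κa) / [4E(V_b − E)] = 23.38, so T = 0.0428.

T = 0.0428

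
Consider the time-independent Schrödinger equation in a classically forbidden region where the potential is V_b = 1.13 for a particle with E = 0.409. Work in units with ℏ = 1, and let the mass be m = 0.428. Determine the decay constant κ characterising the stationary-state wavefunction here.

Since E < V_b the TISE in this region is ψ'' = κ²ψ with κ = √(2m(V_b − E))/ℏ.
κ = √(2 × 0.428 × 0.721) = 0.7856.

κ = 0.786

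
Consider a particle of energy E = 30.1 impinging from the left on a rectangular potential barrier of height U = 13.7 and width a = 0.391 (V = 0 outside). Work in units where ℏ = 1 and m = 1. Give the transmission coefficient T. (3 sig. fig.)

E > U: inside the barrier k₂ = √(2m(E − U))/ℏ = 5.727, k₂a = 2.239.
Matching at both interfaces gives T⁻¹ = 1 + U² sin²(k₂a) / [4E(E − U)] = 1.059, hence T = 0.945.

T = 0.945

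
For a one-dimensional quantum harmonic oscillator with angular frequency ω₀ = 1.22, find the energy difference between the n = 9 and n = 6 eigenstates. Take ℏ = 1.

ΔE = 3.66

E_n = ℏω₀(n + ½), so ΔE = (9 − 6) ℏω₀ = 3 × 1.22 = 3.660.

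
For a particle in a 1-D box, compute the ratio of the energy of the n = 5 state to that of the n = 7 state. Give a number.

Since E_n ∝ n², the ratio is (5/7)² = 0.510204.

0.510204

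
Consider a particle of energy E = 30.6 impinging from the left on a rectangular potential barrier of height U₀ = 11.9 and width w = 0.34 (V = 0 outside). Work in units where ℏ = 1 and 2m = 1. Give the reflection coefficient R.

R = 0.0577

Above the barrier the interior wavenumber is k₂ = √(2m(E − U₀))/ℏ = 4.324, giving phase k₂w = 1.470.
Matching at both interfaces gives T⁻¹ = 1 + U₀² sin²(k₂w) / [4E(E − U₀)] = 1.061, hence T = 0.942.
R = 1 − T = 0.0577.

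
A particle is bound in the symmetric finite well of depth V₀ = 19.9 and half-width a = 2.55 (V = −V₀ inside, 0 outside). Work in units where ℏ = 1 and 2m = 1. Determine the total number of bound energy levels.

Define the well-strength parameter z₀ = (a/ℏ)√(2mV₀) = 2.55 × √(2·0.5·19.9) = 11.38.
The even/odd transcendental equations gain one root per π/2 in z₀, giving N = 1 + ⌊2z₀/π⌋ = 1 + ⌊7.242⌋ = 8.

N = 8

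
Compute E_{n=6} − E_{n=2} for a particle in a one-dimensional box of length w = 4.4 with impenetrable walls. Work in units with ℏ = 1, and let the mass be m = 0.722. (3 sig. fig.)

ΔE = 11.3

E_n = n²π²ℏ²/(2mw²), so ΔE = (6² − 2²) π²ℏ²/(2mw²).
ΔE = 32 × π² / (2 × 0.722 × 4.4²) = 11.30.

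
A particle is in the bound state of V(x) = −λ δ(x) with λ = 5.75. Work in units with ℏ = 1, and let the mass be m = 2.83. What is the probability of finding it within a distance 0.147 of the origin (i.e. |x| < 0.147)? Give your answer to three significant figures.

The normalised bound state is ψ = √κ e^{−κ|x|} with κ = mλ/ℏ² = 16.27.
P(|x| < d) = ∫_{−d}^{d} κ e^{−2κ|x|} dx = 1 − e^{−2κd} = 1 − e^{−4.784} = 0.9916.

P = 0.992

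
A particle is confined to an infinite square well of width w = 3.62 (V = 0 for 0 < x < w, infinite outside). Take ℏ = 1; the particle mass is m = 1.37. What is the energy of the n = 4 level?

E = 4.40

Requiring ψ(0) = ψ(w) = 0 quantises k = nπ/w, hence E_n = ℏ²k²/2m = n²π²ℏ²/(2mw²).
E_4 = 4² × π² / (2 × 1.37 × 3.62²) = 4.398.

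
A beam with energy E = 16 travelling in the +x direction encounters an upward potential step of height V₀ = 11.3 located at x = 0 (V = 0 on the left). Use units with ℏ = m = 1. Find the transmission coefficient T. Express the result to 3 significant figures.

The wavenumbers are k₁ = √(2mE)/ℏ = 5.657 on the left and k₂ = √(2m(E − V₀))/ℏ = 3.066 on the right.
Matching ψ and ψ′ at x = 0 gives r = (k₁ − k₂)/(k₁ + k₂), so R = r² = 0.08823 and T = 1 − R = 0.9118.

T = 0.912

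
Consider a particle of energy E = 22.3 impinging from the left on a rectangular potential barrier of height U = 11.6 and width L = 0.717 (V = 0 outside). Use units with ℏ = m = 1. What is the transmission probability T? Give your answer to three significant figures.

Above the barrier the interior wavenumber is k₂ = √(2m(E − U))/ℏ = 4.626, giving phase k₂L = 3.317.
T = [1 + U² sin²(k₂L) / (4E(E − U))]⁻¹ = 1/1.004 = 0.996.

T = 0.996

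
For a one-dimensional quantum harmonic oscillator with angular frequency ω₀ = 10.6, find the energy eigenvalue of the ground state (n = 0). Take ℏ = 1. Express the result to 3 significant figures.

E = 5.30

The oscillator eigenvalues are E_n = ℏω₀(n + ½), so E_0 = 10.6 × 0.5 = 5.300.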